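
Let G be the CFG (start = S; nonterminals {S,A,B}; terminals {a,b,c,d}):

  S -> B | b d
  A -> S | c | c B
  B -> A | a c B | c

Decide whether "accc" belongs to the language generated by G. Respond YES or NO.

CNF form of G:
  S -> T0 X6 | T1 B | T2 T3 | c
  A -> T0 X4 | T1 B | T2 T3 | c
  B -> T0 X5 | T1 B | T2 T3 | c
  T0 -> a
  T1 -> c
  T2 -> b
  T3 -> d
  X4 -> T1 B
  X5 -> T1 B
  X6 -> T1 B

Fill CYK table bottom-up:
  T[0,0] 'a' = {T0}  orig:{}
  T[1,1] 'c' = {A,B,S,T1}  orig:{A,B,S}
  T[2,2] 'c' = {A,B,S,T1}  orig:{A,B,S}
  T[3,3] 'c' = {A,B,S,T1}  orig:{A,B,S}
  T[0,1] 'ac' = ∅
  T[1,2] 'cc' = {A,B,S,X4,X5,X6}  orig:{A,B,S}
  T[2,3] 'cc' = {A,B,S,X4,X5,X6}  orig:{A,B,S}
  T[0,2] 'acc' = {A,B,S}
  T[1,3] 'ccc' = {A,B,S,X4,X5,X6}  orig:{A,B,S}
  T[0,3] 'accc' = {A,B,S}

S ∈ T[0,3] ⇒ YES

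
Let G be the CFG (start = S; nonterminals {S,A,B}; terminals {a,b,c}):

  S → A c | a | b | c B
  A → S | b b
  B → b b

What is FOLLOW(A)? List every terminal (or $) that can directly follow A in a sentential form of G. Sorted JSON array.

FIRST sets, iterate to fixpoint:
round 1:
  A via A→b b: +{b}
  B via B→b b: +{b}
  S via S→A c: +{b}
  S via S→a: +{a}
  S via S→c B: +{c}
  S: {a,b,c}  A: {b}  B: {b}
round 2:
  A via A→S: +{a,c}
  S: {a,b,c}  A: {a,b,c}  B: {b}
round 3: — fixpoint
  S: {a,b,c}  A: {a,b,c}  B: {b}

Compute FOLLOW by fixpoint:
FOLLOW(S) := {$}
round 1:
  S→A c: FOLLOW(A) ⊇ FIRST(c) = {c}; new: +{c}
  S→c B: FOLLOW(B) ⊇ FOLLOW(S) ⊇ {$}; new: +{$}
  FOLLOW(S)={$}  FOLLOW(A)={c}  FOLLOW(B)={$}
round 2:
  A→S: FOLLOW(S) ⊇ FOLLOW(A) ⊇ {c}; new: +{c}
  S→c B: FOLLOW(B) ⊇ FOLLOW(S) ⊇ {$,c}; new: +{c}
  FOLLOW(S)={$,c}  FOLLOW(A)={c}  FOLLOW(B)={$,c}
round 3: — fixpoint
  FOLLOW(S)={$,c}  FOLLOW(A)={c}  FOLLOW(B)={$,c}

FOLLOW(A) = ["c"]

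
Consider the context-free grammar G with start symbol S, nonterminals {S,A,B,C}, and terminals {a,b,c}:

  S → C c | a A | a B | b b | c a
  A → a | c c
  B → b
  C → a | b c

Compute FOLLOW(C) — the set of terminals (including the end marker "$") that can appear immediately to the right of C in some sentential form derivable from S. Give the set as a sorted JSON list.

Compute FIRST by fixpoint:
pass 1:
  A via A→a: +{a}
  A via A→c c: +{c}
  B via B→b: +{b}
  C via C→a: +{a}
  C via C→b c: +{b}
  S via S→C c: +{a,b}
  S via S→c a: +{c}
  FIRST[S]={a,b,c}  FIRST[A]={a,c}  FIRST[B]={b}  FIRST[C]={a,b}
pass 2: done
  FIRST[S]={a,b,c}  FIRST[A]={a,c}  FIRST[B]={b}  FIRST[C]={a,b}

FOLLOW sets:
seed FOLLOW(S) with $
pass 1:
  S→C c: FOLLOW(C) ⊇ FIRST(c) = {c}; new: +{c}
  S→a A: FOLLOW(A) ⊇ FOLLOW(S) ⊇ {$}; new: +{$}
  S→a B: FOLLOW(B) ⊇ FOLLOW(S) ⊇ {$}; new: +{$}
  S: {$}  A: {$}  B: {$}  C: {c}
pass 2: done
  S: {$}  A: {$}  B: {$}  C: {c}

FOLLOW(C) = ["c"]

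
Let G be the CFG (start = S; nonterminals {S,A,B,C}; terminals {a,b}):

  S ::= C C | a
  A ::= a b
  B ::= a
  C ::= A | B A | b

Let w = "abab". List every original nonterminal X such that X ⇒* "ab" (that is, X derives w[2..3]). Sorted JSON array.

Convert to CNF:
  S -> C C | a
  A -> T0 T1
  B -> a
  C -> B A | T0 T1 | b
  T0 -> a
  T1 -> b

Fill CYK table bottom-up, restricted to cells inside w[2..3]:
  [2..2]={B,S,T0}  "a"  orig:{B,S}
  [3..3]={C,T1}  "b"  orig:{C}
  [2..3]={A,C}  "ab"

Original NTs in T[2,3] deriving "ab": ["A", "C"]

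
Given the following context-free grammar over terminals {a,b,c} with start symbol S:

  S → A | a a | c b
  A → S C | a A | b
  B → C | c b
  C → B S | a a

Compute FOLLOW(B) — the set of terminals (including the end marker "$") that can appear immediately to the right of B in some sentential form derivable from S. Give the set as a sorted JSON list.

FIRST iteration:
[1]
  A via A→a A: +{a}
  A via A→b: +{b}
  B via B→c b: +{c}
  C via C→B S: +{c}
  C via C→a a: +{a}
  S via S→A: +{a,b}
  S via S→c b: +{c}
  S: {a,b,c}  A: {a,b}  B: {c}  C: {a,c}
[2]
  A via A→S C: +{c}
  B via B→C: +{a}
  S: {a,b,c}  A: {a,b,c}  B: {a,c}  C: {a,c}
[3] (stable)
  S: {a,b,c}  A: {a,b,c}  B: {a,c}  C: {a,c}

Compute FOLLOW by fixpoint:
seed FOLLOW(S) with $
[1]
  A→S C: FOLLOW(S) ⊇ FIRST(C) = {a,c}; new: +{a,c}
  C→B S: FOLLOW(B) ⊇ FIRST(S) = {a,b,c}; new: +{a,b,c}
  S→A: FOLLOW(A) ⊇ FOLLOW(S) ⊇ {$,a,c}; new: +{$,a,c}
  S: {$,a,c}  A: {$,a,c}  B: {a,b,c}  C: {}
[2]
  A→S C: FOLLOW(C) ⊇ FOLLOW(A) ⊇ {$,a,c}; new: +{$,a,c}
  B→C: FOLLOW(C) ⊇ FOLLOW(B) ⊇ {a,b,c}; new: +{b}
  C→B S: FOLLOW(S) ⊇ FOLLOW(C) ⊇ {$,a,b,c}; new: +{b}
  S→A: FOLLOW(A) ⊇ FOLLOW(S) ⊇ {$,a,b,c}; new: +{b}
  S: {$,a,b,c}  A: {$,a,b,c}  B: {a,b,c}  C: {$,a,b,c}
[3] — fixpoint
  S: {$,a,b,c}  A: {$,a,b,c}  B: {a,b,c}  C: {$,a,b,c}

FOLLOW(B) = ["a", "b", "c"]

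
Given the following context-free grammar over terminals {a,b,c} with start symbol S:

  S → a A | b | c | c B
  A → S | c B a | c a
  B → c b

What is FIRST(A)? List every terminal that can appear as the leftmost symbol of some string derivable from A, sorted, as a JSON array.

FIRST sets, iterate to fixpoint:
iter 1:
  A via A→c B a: +{c}
  B via B→c b: +{c}
  S via S→a A: +{a}
  S via S→b: +{b}
  S via S→c: +{c}
  S: {a,b,c}  A: {c}  B: {c}
iter 2:
  A via A→S: +{a,b}
  S: {a,b,c}  A: {a,b,c}  B: {c}
iter 3: (stable)
  S: {a,b,c}  A: {a,b,c}  B: {c}

FIRST(A) = ["a", "b", "c"]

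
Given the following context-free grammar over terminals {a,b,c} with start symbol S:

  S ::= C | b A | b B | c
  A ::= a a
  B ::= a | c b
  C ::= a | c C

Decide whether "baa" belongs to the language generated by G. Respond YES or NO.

Convert to CNF:
  S -> T1 C | T2 A | T2 B | a | c
  A -> T0 T0
  B -> T1 T2 | a
  C -> T1 C | a
  T0 -> a
  T1 -> c
  T2 -> b

CYK table (by increasing span):
  [0..0]={T2}  "b"  orig:{}
  [1..1]={B,C,S,T0}  "a"  orig:{B,C,S}
  [2..2]={B,C,S,T0}  "a"  orig:{B,C,S}
  [0..1]={S}  "ba"
  [1..2]={A}  "aa"
  [0..2]={S}  "baa"

S ∈ T[0,2] ⇒ YES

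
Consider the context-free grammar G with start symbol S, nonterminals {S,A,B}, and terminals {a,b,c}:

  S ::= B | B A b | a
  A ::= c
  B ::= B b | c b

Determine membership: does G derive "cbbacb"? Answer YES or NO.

CNF form of G:
  S -> B T0 | B X2 | T1 T0 | a
  A -> c
  B -> B T0 | T1 T0
  T0 -> b
  T1 -> c
  X2 -> A T0

CYK fill:
  [0..0]={A,T1}  "c"  orig:{A}
  [1..1]={T0}  "b"  orig:{}
  [2..2]={T0}  "b"  orig:{}
  [3..3]={S}  "a"
  [4..4]={A,T1}  "c"  orig:{A}
  [5..5]={T0}  "b"  orig:{}
  [0..1]={B,S,X2}  "cb"  orig:{B,S}
  [1..2]=∅  "bb"
  [2..3]=∅  "ba"
  [3..4]=∅  "ac"
  [4..5]={B,S,X2}  "cb"  orig:{B,S}
  [0..2]={B,S}  "cbb"
  [1..3]=∅  "bba"
  [2..4]=∅  "bac"
  [3..5]=∅  "acb"
  [0..3]=∅  "cbba"
  [1..4]=∅  "bbac"
  [2..5]=∅  "bacb"
  [0..4]=∅  "cbbac"
  [1..5]=∅  "bbacb"
  [0..5]=∅  "cbbacb"

S ∉ T[0,5] ⇒ NO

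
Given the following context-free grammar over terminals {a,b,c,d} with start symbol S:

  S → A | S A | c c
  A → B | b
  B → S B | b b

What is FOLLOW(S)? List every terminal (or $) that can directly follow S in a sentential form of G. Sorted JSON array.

FIRST iteration:
pass 1:
  A via A→b: +{b}
  B via B→b b: +{b}
  S via S→A: +{b}
  S via S→c c: +{c}
  S: {b,c}  A: {b}  B: {b}
pass 2:
  B via B→S B: +{c}
  S: {b,c}  A: {b}  B: {b,c}
pass 3:
  A via A→B: +{c}
  S: {b,c}  A: {b,c}  B: {b,c}
pass 4: — fixpoint
  S: {b,c}  A: {b,c}  B: {b,c}

FOLLOW iteration:
seed FOLLOW(S) with $
pass 1:
  B→S B: FOLLOW(S) ⊇ FIRST(B) = {b,c}; new: +{b,c}
  S→A: FOLLOW(A) ⊇ FOLLOW(S) ⊇ {$,b,c}; new: +{$,b,c}
  S: {$,b,c}  A: {$,b,c}  B: {}
pass 2:
  A→B: FOLLOW(B) ⊇ FOLLOW(A) ⊇ {$,b,c}; new: +{$,b,c}
  S: {$,b,c}  A: {$,b,c}  B: {$,b,c}
pass 3: — fixpoint
  S: {$,b,c}  A: {$,b,c}  B: {$,b,c}

FOLLOW(S) = ["$", "b", "c"]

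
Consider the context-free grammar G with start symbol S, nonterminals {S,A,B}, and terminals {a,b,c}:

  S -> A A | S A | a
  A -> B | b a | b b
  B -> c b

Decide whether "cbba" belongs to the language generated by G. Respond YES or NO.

Convert to CNF:
  S -> A A | S A | a
  A -> T0 T0 | T0 T1 | T2 T0
  B -> T2 T0
  T0 -> b
  T1 -> a
  T2 -> c

CYK table (by increasing span):
  cell(0,0) c: {T2}  orig:{}
  cell(1,1) b: {T0}  orig:{}
  cell(2,2) b: {T0}  orig:{}
  cell(3,3) a: {S,T1}  orig:{S}
  cell(0,1) cb: {A,B}
  cell(1,2) bb: {A}
  cell(2,3) ba: {A}
  cell(0,2) cbb: ∅
  cell(1,3) bba: ∅
  cell(0,3) cbba: {S}

S ∈ T[0,3] ⇒ YES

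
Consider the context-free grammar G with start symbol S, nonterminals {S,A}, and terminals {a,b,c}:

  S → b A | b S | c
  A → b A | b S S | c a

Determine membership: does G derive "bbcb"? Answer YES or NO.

Convert to CNF:
  S -> T0 A | T0 S | c
  A -> T0 A | T0 X3 | T1 T2
  T0 -> b
  T1 -> c
  T2 -> a
  X3 -> S S

Fill CYK table bottom-up:
  T[0,0] 'b' = {T0}  orig:{}
  T[1,1] 'b' = {T0}  orig:{}
  T[2,2] 'c' = {S,T1}  orig:{S}
  T[3,3] 'b' = {T0}  orig:{}
  T[0,1] 'bb' = ∅
  T[1,2] 'bc' = {S}
  T[2,3] 'cb' = ∅
  T[0,2] 'bbc' = {S}
  T[1,3] 'bcb' = ∅
  T[0,3] 'bbcb' = ∅

S ∉ T[0,3] ⇒ NO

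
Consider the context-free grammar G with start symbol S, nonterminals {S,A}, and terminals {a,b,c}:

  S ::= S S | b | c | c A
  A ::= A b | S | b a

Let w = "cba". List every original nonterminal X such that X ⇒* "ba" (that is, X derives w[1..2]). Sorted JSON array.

CNF form of G:
  S -> S S | T2 A | b | c
  A -> A T0 | S S | T0 T1 | T2 A | b | c
  T0 -> b
  T1 -> a
  T2 -> c

CYK table (by increasing span) — only the sub-triangle for w[1..2]:
  [1..1]={A,S,T0}  "b"  orig:{A,S}
  [2..2]={T1}  "a"  orig:{}
  [1..2]={A}  "ba"

Original NTs in T[1,2] deriving "ba": ["A"]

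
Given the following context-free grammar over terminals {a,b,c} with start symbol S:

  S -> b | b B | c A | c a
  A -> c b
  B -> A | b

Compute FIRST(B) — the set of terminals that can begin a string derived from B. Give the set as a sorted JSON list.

FIRST iteration:
round 1:
  A via A→c b: +{c}
  B via B→A: +{c}
  B via B→b: +{b}
  S via S→b: +{b}
  S via S→c A: +{c}
  FIRST[S]={b,c}  FIRST[A]={c}  FIRST[B]={b,c}
round 2: (stable)
  FIRST[S]={b,c}  FIRST[A]={c}  FIRST[B]={b,c}

FIRST(B) = ["b", "c"]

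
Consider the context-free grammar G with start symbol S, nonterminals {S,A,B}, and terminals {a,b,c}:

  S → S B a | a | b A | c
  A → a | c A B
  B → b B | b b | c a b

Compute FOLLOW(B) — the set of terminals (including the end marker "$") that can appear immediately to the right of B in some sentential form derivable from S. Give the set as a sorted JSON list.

FIRST iteration:
[1]
  A via A→a: +{a}
  A via A→c A B: +{c}
  B via B→b B: +{b}
  B via B→c a b: +{c}
  S via S→a: +{a}
  S via S→b A: +{b}
  S via S→c: +{c}
  FIRST(S)={a,b,c}  FIRST(A)={a,c}  FIRST(B)={b,c}
[2] — fixpoint
  FIRST(S)={a,b,c}  FIRST(A)={a,c}  FIRST(B)={b,c}

Compute FOLLOW by fixpoint:
initialize: $ ∈ FOLLOW(S)
round 1:
  A→c A B: FOLLOW(A) ⊇ FIRST(B) = {b,c}; new: +{b,c}
  A→c A B: FOLLOW(B) ⊇ FOLLOW(A) ⊇ {b,c}; new: +{b,c}
  S→S B a: FOLLOW(S) ⊇ FIRST(B) = {b,c}; new: +{b,c}
  S→S B a: FOLLOW(B) ⊇ FIRST(a) = {a}; new: +{a}
  S→b A: FOLLOW(A) ⊇ FOLLOW(S) ⊇ {$,b,c}; new: +{$}
  FOLLOW(S)={$,b,c}  FOLLOW(A)={$,b,c}  FOLLOW(B)={a,b,c}
round 2:
  A→c A B: FOLLOW(B) ⊇ FOLLOW(A) ⊇ {$,b,c}; new: +{$}
  FOLLOW(S)={$,b,c}  FOLLOW(A)={$,b,c}  FOLLOW(B)={$,a,b,c}
round 3: — fixpoint
  FOLLOW(S)={$,b,c}  FOLLOW(A)={$,b,c}  FOLLOW(B)={$,a,b,c}

FOLLOW(B) = ["$", "a", "b", "c"]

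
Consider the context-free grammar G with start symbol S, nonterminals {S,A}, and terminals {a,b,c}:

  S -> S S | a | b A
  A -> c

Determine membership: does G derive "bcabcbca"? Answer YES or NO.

CNF form of G:
  S -> S S | T0 A | a
  A -> c
  T0 -> b

CYK fill:
  [0..0]={T0}  "b"  orig:{}
  [1..1]={A}  "c"
  [2..2]={S}  "a"
  [3..3]={T0}  "b"  orig:{}
  [4..4]={A}  "c"
  [5..5]={T0}  "b"  orig:{}
  [6..6]={A}  "c"
  [7..7]={S}  "a"
  [0..1]={S}  "bc"
  [1..2]=∅  "ca"
  [2..3]=∅  "ab"
  [3..4]={S}  "bc"
  [4..5]=∅  "cb"
  [5..6]={S}  "bc"
  [6..7]=∅  "ca"
  [0..2]={S}  "bca"
  [1..3]=∅  "cab"
  [2..4]={S}  "abc"
  [3..5]=∅  "bcb"
  [4..6]=∅  "cbc"
  [5..7]={S}  "bca"
  [0..3]=∅  "bcab"
  [1..4]=∅  "cabc"
  [2..5]=∅  "abcb"
  [3..6]={S}  "bcbc"
  [4..7]=∅  "cbca"
  [0..4]={S}  "bcabc"
  [1..5]=∅  "cabcb"
  [2..6]={S}  "abcbc"
  [3..7]={S}  "bcbca"
  [0..5]=∅  "bcabcb"
  [1..6]=∅  "cabcbc"
  [2..7]={S}  "abcbca"
  [0..6]={S}  "bcabcbc"
  [1..7]=∅  "cabcbca"
  [0..7]={S}  "bcabcbca"

S ∈ T[0,7] ⇒ YES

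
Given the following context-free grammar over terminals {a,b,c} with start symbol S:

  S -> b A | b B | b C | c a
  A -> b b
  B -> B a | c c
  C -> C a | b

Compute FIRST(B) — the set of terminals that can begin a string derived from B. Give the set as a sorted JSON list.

FIRST iteration:
[1]
  A via A→b b: +{b}
  B via B→c c: +{c}
  C via C→b: +{b}
  S via S→b A: +{b}
  S via S→c a: +{c}
  S: {b,c}  A: {b}  B: {c}  C: {b}
[2] done
  S: {b,c}  A: {b}  B: {c}  C: {b}

FIRST(B) = ["c"]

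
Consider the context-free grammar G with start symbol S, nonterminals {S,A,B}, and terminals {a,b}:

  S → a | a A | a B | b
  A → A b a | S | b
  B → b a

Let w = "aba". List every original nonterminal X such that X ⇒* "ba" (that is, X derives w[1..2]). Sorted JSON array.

CNF form of G:
  S -> T1 A | T1 B | a | b
  A -> A X2 | T1 A | T1 B | a | b
  B -> T0 T1
  T0 -> b
  T1 -> a
  X2 -> T0 T1

CYK fill — only the sub-triangle for w[1..2]:
  cell(1,1) b: {A,S,T0}  orig:{A,S}
  cell(2,2) a: {A,S,T1}  orig:{A,S}
  cell(1,2) ba: {B,X2}  orig:{B}

Original NTs in T[1,2] deriving "ba": ["B"]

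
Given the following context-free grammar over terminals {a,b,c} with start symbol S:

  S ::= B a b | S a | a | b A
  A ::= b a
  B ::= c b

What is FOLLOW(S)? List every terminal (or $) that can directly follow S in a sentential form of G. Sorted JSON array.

FIRST iteration:
[1]
  A via A→b a: +{b}
  B via B→c b: +{c}
  S via S→B a b: +{c}
  S via S→a: +{a}
  S via S→b A: +{b}
  FIRST(S)={a,b,c}  FIRST(A)={b}  FIRST(B)={c}
[2] — fixpoint
  FIRST(S)={a,b,c}  FIRST(A)={b}  FIRST(B)={c}

FOLLOW iteration:
initialize: $ ∈ FOLLOW(S)
round 1:
  S→B a b: FOLLOW(B) ⊇ FIRST(a) = {a}; new: +{a}
  S→S a: FOLLOW(S) ⊇ FIRST(a) = {a}; new: +{a}
  S→b A: FOLLOW(A) ⊇ FOLLOW(S) ⊇ {$,a}; new: +{$,a}
  FOLLOW(S)={$,a}  FOLLOW(A)={$,a}  FOLLOW(B)={a}
round 2: done
  FOLLOW(S)={$,a}  FOLLOW(A)={$,a}  FOLLOW(B)={a}

FOLLOW(S) = ["$", "a"]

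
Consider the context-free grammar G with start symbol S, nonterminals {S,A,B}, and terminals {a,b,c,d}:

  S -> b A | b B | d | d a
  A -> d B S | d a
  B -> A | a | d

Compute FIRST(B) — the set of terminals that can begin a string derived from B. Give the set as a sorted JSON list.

FIRST sets, iterate to fixpoint:
iter 1:
  A via A→d B S: +{d}
  B via B→A: +{d}
  B via B→a: +{a}
  S via S→b A: +{b}
  S via S→d: +{d}
  S: {b,d}  A: {d}  B: {a,d}
iter 2: (stable)
  S: {b,d}  A: {d}  B: {a,d}

FIRST(B) = ["a", "d"]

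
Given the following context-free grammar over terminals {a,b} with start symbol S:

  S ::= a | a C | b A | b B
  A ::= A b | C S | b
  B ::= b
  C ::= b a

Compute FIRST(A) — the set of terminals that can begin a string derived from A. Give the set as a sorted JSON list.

FIRST iteration:
round 1:
  A via A→b: +{b}
  B via B→b: +{b}
  C via C→b a: +{b}
  S via S→a: +{a}
  S via S→b A: +{b}
  S: {a,b}  A: {b}  B: {b}  C: {b}
round 2: done
  S: {a,b}  A: {b}  B: {b}  C: {b}

FIRST(A) = ["b"]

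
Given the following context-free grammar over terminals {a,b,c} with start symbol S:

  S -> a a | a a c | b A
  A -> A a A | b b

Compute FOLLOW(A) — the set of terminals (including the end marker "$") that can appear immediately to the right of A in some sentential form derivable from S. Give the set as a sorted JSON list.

FIRST sets, iterate to fixpoint:
round 1:
  A via A→b b: +{b}
  S via S→a a: +{a}
  S via S→b A: +{b}
  S: {a,b}  A: {b}
round 2: — fixpoint
  S: {a,b}  A: {b}

Compute FOLLOW by fixpoint:
initialize: $ ∈ FOLLOW(S)
pass 1:
  A→A a A: FOLLOW(A) ⊇ FIRST(a) = {a}; new: +{a}
  S→b A: FOLLOW(A) ⊇ FOLLOW(S) ⊇ {$}; new: +{$}
  FOLLOW[S]={$}  FOLLOW[A]={$,a}
pass 2: (no change)
  FOLLOW[S]={$}  FOLLOW[A]={$,a}

FOLLOW(A) = ["$", "a"]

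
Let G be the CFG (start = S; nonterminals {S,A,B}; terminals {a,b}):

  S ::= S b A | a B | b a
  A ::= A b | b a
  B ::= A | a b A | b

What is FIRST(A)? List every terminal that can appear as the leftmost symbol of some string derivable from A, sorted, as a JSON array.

Compute FIRST by fixpoint:
round 1:
  A via A→b a: +{b}
  B via B→A: +{b}
  B via B→a b A: +{a}
  S via S→a B: +{a}
  S via S→b a: +{b}
  FIRST[S]={a,b}  FIRST[A]={b}  FIRST[B]={a,b}
round 2: — fixpoint
  FIRST[S]={a,b}  FIRST[A]={b}  FIRST[B]={a,b}

FIRST(A) = ["b"]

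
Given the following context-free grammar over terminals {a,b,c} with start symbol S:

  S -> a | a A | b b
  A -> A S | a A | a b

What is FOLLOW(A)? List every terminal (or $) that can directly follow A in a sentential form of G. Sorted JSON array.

Compute FIRST by fixpoint:
round 1:
  A via A→a A: +{a}
  S via S→a: +{a}
  S via S→b b: +{b}
  FIRST(S)={a,b}  FIRST(A)={a}
round 2: done
  FIRST(S)={a,b}  FIRST(A)={a}

FOLLOW iteration:
FOLLOW(S) := {$}
[1]
  A→A S: FOLLOW(A) ⊇ FIRST(S) = {a,b}; new: +{a,b}
  A→A S: FOLLOW(S) ⊇ FOLLOW(A) ⊇ {a,b}; new: +{a,b}
  S→a A: FOLLOW(A) ⊇ FOLLOW(S) ⊇ {$,a,b}; new: +{$}
  FOLLOW[S]={$,a,b}  FOLLOW[A]={$,a,b}
[2] done
  FOLLOW[S]={$,a,b}  FOLLOW[A]={$,a,b}

FOLLOW(A) = ["$", "a", "b"]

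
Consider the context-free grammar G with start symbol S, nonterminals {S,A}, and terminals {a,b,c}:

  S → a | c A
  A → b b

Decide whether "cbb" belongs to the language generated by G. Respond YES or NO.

CNF form of G:
  S -> T1 A | a
  A -> T0 T0
  T0 -> b
  T1 -> c

CYK fill:
  [0..0]={T1}  "c"  orig:{}
  [1..1]={T0}  "b"  orig:{}
  [2..2]={T0}  "b"  orig:{}
  [0..1]=∅  "cb"
  [1..2]={A}  "bb"
  [0..2]={S}  "cbb"

S ∈ T[0,2] ⇒ YES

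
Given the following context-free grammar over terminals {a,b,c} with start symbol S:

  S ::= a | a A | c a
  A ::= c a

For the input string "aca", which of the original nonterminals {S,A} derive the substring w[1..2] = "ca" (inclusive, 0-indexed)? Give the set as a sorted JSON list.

Convert to CNF:
  S -> T0 T1 | T1 A | a
  A -> T0 T1
  T0 -> c
  T1 -> a

Fill CYK table bottom-up — only the sub-triangle for w[1..2]:
  T[1,1] 'c' = {T0}  orig:{}
  T[2,2] 'a' = {S,T1}  orig:{S}
  T[1,2] 'ca' = {A,S}

Original NTs in T[1,2] deriving "ca": ["A", "S"]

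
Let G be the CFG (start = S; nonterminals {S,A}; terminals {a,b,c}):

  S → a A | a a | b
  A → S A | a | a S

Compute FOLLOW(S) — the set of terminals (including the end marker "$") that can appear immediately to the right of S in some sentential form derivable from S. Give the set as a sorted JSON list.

Compute FIRST by fixpoint:
[1]
  A via A→a: +{a}
  S via S→a A: +{a}
  S via S→b: +{b}
  S: {a,b}  A: {a}
[2]
  A via A→S A: +{b}
  S: {a,b}  A: {a,b}
[3] done
  S: {a,b}  A: {a,b}

Compute FOLLOW by fixpoint:
FOLLOW(S) := {$}
round 1:
  A→S A: FOLLOW(S) ⊇ FIRST(A) = {a,b}; new: +{a,b}
  S→a A: FOLLOW(A) ⊇ FOLLOW(S) ⊇ {$,a,b}; new: +{$,a,b}
  S: {$,a,b}  A: {$,a,b}
round 2: — fixpoint
  S: {$,a,b}  A: {$,a,b}

FOLLOW(S) = ["$", "a", "b"]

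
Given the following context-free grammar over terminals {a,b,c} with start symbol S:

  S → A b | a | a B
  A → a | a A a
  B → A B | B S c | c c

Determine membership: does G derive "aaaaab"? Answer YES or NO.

Convert to CNF:
  S -> A T2 | T0 B | a
  A -> T0 X3 | a
  B -> A B | B X4 | T1 T1
  T0 -> a
  T1 -> c
  T2 -> b
  X3 -> A T0
  X4 -> S T1

CYK table (by increasing span):
  [0..0]={A,S,T0}  "a"  orig:{A,S}
  [1..1]={A,S,T0}  "a"  orig:{A,S}
  [2..2]={A,S,T0}  "a"  orig:{A,S}
  [3..3]={A,S,T0}  "a"  orig:{A,S}
  [4..4]={A,S,T0}  "a"  orig:{A,S}
  [5..5]={T2}  "b"  orig:{}
  [0..1]={X3}  "aa"  orig:{}
  [1..2]={X3}  "aa"  orig:{}
  [2..3]={X3}  "aa"  orig:{}
  [3..4]={X3}  "aa"  orig:{}
  [4..5]={S}  "ab"
  [0..2]={A}  "aaa"
  [1..3]={A}  "aaa"
  [2..4]={A}  "aaa"
  [3..5]=∅  "aab"
  [0..3]={X3}  "aaaa"  orig:{}
  [1..4]={X3}  "aaaa"  orig:{}
  [2..5]={S}  "aaab"
  [0..4]={A}  "aaaaa"
  [1..5]=∅  "aaaab"
  [0..5]={S}  "aaaaab"

S ∈ T[0,5] ⇒ YES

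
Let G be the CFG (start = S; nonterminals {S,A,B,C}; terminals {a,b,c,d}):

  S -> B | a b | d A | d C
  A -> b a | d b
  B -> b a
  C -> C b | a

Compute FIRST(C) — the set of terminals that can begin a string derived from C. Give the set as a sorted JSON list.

Compute FIRST by fixpoint:
round 1:
  A via A→b a: +{b}
  A via A→d b: +{d}
  B via B→b a: +{b}
  C via C→a: +{a}
  S via S→B: +{b}
  S via S→a b: +{a}
  S via S→d A: +{d}
  FIRST(S)={a,b,d}  FIRST(A)={b,d}  FIRST(B)={b}  FIRST(C)={a}
round 2: (stable)
  FIRST(S)={a,b,d}  FIRST(A)={b,d}  FIRST(B)={b}  FIRST(C)={a}

FIRST(C) = ["a"]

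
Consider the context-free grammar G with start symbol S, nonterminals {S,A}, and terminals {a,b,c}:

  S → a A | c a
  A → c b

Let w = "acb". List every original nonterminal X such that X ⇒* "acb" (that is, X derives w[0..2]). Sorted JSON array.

CNF form of G:
  S -> T0 T2 | T2 A
  A -> T0 T1
  T0 -> c
  T1 -> b
  T2 -> a

CYK fill (cells [i..j] with 0 ≤ i ≤ j ≤ 2 only):
  cell(0,0) a: {T2}  orig:{}
  cell(1,1) c: {T0}  orig:{}
  cell(2,2) b: {T1}  orig:{}
  cell(0,1) ac: ∅
  cell(1,2) cb: {A}
  cell(0,2) acb: {S}

Original NTs in T[0,2] deriving "acb": ["S"]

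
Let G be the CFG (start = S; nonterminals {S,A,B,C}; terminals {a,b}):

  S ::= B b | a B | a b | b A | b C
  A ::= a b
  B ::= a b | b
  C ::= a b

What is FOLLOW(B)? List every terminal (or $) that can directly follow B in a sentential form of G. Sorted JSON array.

Compute FIRST by fixpoint:
[1]
  A via A→a b: +{a}
  B via B→a b: +{a}
  B via B→b: +{b}
  C via C→a b: +{a}
  S via S→B b: +{a,b}
  S: {a,b}  A: {a}  B: {a,b}  C: {a}
[2] (no change)
  S: {a,b}  A: {a}  B: {a,b}  C: {a}

Compute FOLLOW by fixpoint:
initialize: $ ∈ FOLLOW(S)
round 1:
  S→B b: FOLLOW(B) ⊇ FIRST(b) = {b}; new: +{b}
  S→a B: FOLLOW(B) ⊇ FOLLOW(S) ⊇ {$}; new: +{$}
  S→b A: FOLLOW(A) ⊇ FOLLOW(S) ⊇ {$}; new: +{$}
  S→b C: FOLLOW(C) ⊇ FOLLOW(S) ⊇ {$}; new: +{$}
  FOLLOW[S]={$}  FOLLOW[A]={$}  FOLLOW[B]={$,b}  FOLLOW[C]={$}
round 2: (stable)
  FOLLOW[S]={$}  FOLLOW[A]={$}  FOLLOW[B]={$,b}  FOLLOW[C]={$}

FOLLOW(B) = ["$", "b"]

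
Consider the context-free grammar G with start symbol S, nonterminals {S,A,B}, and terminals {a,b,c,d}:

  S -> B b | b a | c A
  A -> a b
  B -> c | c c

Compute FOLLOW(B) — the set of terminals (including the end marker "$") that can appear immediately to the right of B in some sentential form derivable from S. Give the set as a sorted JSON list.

FIRST sets, iterate to fixpoint:
pass 1:
  A via A→a b: +{a}
  B via B→c: +{c}
  S via S→B b: +{c}
  S via S→b a: +{b}
  S: {b,c}  A: {a}  B: {c}
pass 2: — fixpoint
  S: {b,c}  A: {a}  B: {c}

Compute FOLLOW by fixpoint:
initialize: $ ∈ FOLLOW(S)
[1]
  S→B b: FOLLOW(B) ⊇ FIRST(b) = {b}; new: +{b}
  S→c A: FOLLOW(A) ⊇ FOLLOW(S) ⊇ {$}; new: +{$}
  FOLLOW[S]={$}  FOLLOW[A]={$}  FOLLOW[B]={b}
[2] (stable)
  FOLLOW[S]={$}  FOLLOW[A]={$}  FOLLOW[B]={b}

FOLLOW(B) = ["b"]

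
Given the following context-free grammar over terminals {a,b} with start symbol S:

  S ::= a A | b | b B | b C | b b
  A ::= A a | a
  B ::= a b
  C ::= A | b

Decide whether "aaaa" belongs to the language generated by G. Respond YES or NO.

CNF form of G:
  S -> T0 A | T1 B | T1 C | T1 T1 | b
  A -> A T0 | a
  B -> T0 T1
  C -> A T0 | a | b
  T0 -> a
  T1 -> b

CYK fill:
  [0..0]={A,C,T0}  "a"  orig:{A,C}
  [1..1]={A,C,T0}  "a"  orig:{A,C}
  [2..2]={A,C,T0}  "a"  orig:{A,C}
  [3..3]={A,C,T0}  "a"  orig:{A,C}
  [0..1]={A,C,S}  "aa"
  [1..2]={A,C,S}  "aa"
  [2..3]={A,C,S}  "aa"
  [0..2]={A,C,S}  "aaa"
  [1..3]={A,C,S}  "aaa"
  [0..3]={A,C,S}  "aaaa"

S ∈ T[0,3] ⇒ YES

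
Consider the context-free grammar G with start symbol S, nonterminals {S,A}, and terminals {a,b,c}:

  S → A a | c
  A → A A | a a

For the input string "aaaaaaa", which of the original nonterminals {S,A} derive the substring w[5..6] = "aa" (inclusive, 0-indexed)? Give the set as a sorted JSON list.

Convert to CNF:
  S -> A T0 | c
  A -> A A | T0 T0
  T0 -> a

CYK table (by increasing span) — only the sub-triangle for w[5..6]:
  cell(5,5) a: {T0}  orig:{}
  cell(6,6) a: {T0}  orig:{}
  cell(5,6) aa: {A}

Original NTs in T[5,6] deriving "aa": ["A"]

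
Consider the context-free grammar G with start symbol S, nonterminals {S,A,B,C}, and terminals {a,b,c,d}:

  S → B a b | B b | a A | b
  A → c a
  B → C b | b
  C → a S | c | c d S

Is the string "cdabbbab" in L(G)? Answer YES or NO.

CNF form of G:
  S -> B T2 | B X5 | T1 A | b
  A -> T0 T1
  B -> C T2 | b
  C -> T0 X4 | T1 S | c
  T0 -> c
  T1 -> a
  T2 -> b
  T3 -> d
  X4 -> T3 S
  X5 -> T1 T2

Fill CYK table bottom-up:
  cell(0,0) c: {C,T0}  orig:{C}
  cell(1,1) d: {T3}  orig:{}
  cell(2,2) a: {T1}  orig:{}
  cell(3,3) b: {B,S,T2}  orig:{B,S}
  cell(4,4) b: {B,S,T2}  orig:{B,S}
  cell(5,5) b: {B,S,T2}  orig:{B,S}
  cell(6,6) a: {T1}  orig:{}
  cell(7,7) b: {B,S,T2}  orig:{B,S}
  cell(0,1) cd: ∅
  cell(1,2) da: ∅
  cell(2,3) ab: {C,X5}  orig:{C}
  cell(3,4) bb: {S}
  cell(4,5) bb: {S}
  cell(5,6) ba: ∅
  cell(6,7) ab: {C,X5}  orig:{C}
  cell(0,2) cda: ∅
  cell(1,3) dab: ∅
  cell(2,4) abb: {B,C}
  cell(3,5) bbb: ∅
  cell(4,6) bba: ∅
  cell(5,7) bab: {S}
  cell(0,3) cdab: ∅
  cell(1,4) dabb: ∅
  cell(2,5) abbb: {B,S}
  cell(3,6) bbba: ∅
  cell(4,7) bbab: ∅
  cell(0,4) cdabb: ∅
  cell(1,5) dabbb: {X4}  orig:{}
  cell(2,6) abbba: ∅
  cell(3,7) bbbab: ∅
  cell(0,5) cdabbb: {C}
  cell(1,6) dabbba: ∅
  cell(2,7) abbbab: {S}
  cell(0,6) cdabbba: ∅
  cell(1,7) dabbbab: {X4}  orig:{}
  cell(0,7) cdabbbab: {C}

S ∉ T[0,7] ⇒ NO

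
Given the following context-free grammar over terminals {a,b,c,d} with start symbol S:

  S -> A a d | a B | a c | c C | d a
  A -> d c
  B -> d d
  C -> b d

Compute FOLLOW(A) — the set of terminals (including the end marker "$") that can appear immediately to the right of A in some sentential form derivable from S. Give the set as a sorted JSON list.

FIRST sets, iterate to fixpoint:
iter 1:
  A via A→d c: +{d}
  B via B→d d: +{d}
  C via C→b d: +{b}
  S via S→A a d: +{d}
  S via S→a B: +{a}
  S via S→c C: +{c}
  FIRST[S]={a,c,d}  FIRST[A]={d}  FIRST[B]={d}  FIRST[C]={b}
iter 2: done
  FIRST[S]={a,c,d}  FIRST[A]={d}  FIRST[B]={d}  FIRST[C]={b}

Compute FOLLOW by fixpoint:
FOLLOW(S) := {$}
[1]
  S→A a d: FOLLOW(A) ⊇ FIRST(a) = {a}; new: +{a}
  S→a B: FOLLOW(B) ⊇ FOLLOW(S) ⊇ {$}; new: +{$}
  S→c C: FOLLOW(C) ⊇ FOLLOW(S) ⊇ {$}; new: +{$}
  S: {$}  A: {a}  B: {$}  C: {$}
[2] done
  S: {$}  A: {a}  B: {$}  C: {$}

FOLLOW(A) = ["a"]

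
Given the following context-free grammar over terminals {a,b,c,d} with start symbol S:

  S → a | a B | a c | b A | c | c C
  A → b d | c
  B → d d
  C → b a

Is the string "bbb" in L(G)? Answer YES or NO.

Convert to CNF:
  S -> T0 A | T2 B | T2 T3 | T3 C | a | c
  A -> T0 T1 | c
  B -> T1 T1
  C -> T0 T2
  T0 -> b
  T1 -> d
  T2 -> a
  T3 -> c

CYK table (by increasing span):
  T[0,0] 'b' = {T0}  orig:{}
  T[1,1] 'b' = {T0}  orig:{}
  T[2,2] 'b' = {T0}  orig:{}
  T[0,1] 'bb' = ∅
  T[1,2] 'bb' = ∅
  T[0,2] 'bbb' = ∅

S ∉ T[0,2] ⇒ NO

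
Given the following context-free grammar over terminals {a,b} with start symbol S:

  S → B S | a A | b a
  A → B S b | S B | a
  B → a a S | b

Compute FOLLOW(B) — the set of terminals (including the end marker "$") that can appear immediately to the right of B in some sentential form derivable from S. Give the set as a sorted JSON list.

FIRST sets, iterate to fixpoint:
iter 1:
  A via A→a: +{a}
  B via B→a a S: +{a}
  B via B→b: +{b}
  S via S→B S: +{a,b}
  FIRST(S)={a,b}  FIRST(A)={a}  FIRST(B)={a,b}
iter 2:
  A via A→B S b: +{b}
  FIRST(S)={a,b}  FIRST(A)={a,b}  FIRST(B)={a,b}
iter 3: done
  FIRST(S)={a,b}  FIRST(A)={a,b}  FIRST(B)={a,b}

FOLLOW iteration:
FOLLOW(S) := {$}
iter 1:
  A→B S b: FOLLOW(B) ⊇ FIRST(S) = {a,b}; new: +{a,b}
  A→B S b: FOLLOW(S) ⊇ FIRST(b) = {b}; new: +{b}
  A→S B: FOLLOW(S) ⊇ FIRST(B) = {a,b}; new: +{a}
  S→a A: FOLLOW(A) ⊇ FOLLOW(S) ⊇ {$,a,b}; new: +{$,a,b}
  S: {$,a,b}  A: {$,a,b}  B: {a,b}
iter 2:
  A→S B: FOLLOW(B) ⊇ FOLLOW(A) ⊇ {$,a,b}; new: +{$}
  S: {$,a,b}  A: {$,a,b}  B: {$,a,b}
iter 3: done
  S: {$,a,b}  A: {$,a,b}  B: {$,a,b}

FOLLOW(B) = ["$", "a", "b"]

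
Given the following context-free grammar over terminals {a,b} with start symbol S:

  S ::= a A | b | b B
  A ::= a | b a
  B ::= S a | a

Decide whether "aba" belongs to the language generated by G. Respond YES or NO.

Convert to CNF:
  S -> T0 B | T1 A | b
  A -> T0 T1 | a
  B -> S T1 | a
  T0 -> b
  T1 -> a

CYK fill:
  [0..0]={A,B,T1}  "a"  orig:{A,B}
  [1..1]={S,T0}  "b"  orig:{S}
  [2..2]={A,B,T1}  "a"  orig:{A,B}
  [0..1]=∅  "ab"
  [1..2]={A,B,S}  "ba"
  [0..2]={S}  "aba"

S ∈ T[0,2] ⇒ YES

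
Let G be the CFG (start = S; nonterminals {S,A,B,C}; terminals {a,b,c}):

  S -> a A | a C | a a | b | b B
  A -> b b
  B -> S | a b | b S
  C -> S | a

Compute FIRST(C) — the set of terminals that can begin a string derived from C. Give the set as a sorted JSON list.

Compute FIRST by fixpoint:
round 1:
  A via A→b b: +{b}
  B via B→a b: +{a}
  B via B→b S: +{b}
  C via C→a: +{a}
  S via S→a A: +{a}
  S via S→b: +{b}
  FIRST[S]={a,b}  FIRST[A]={b}  FIRST[B]={a,b}  FIRST[C]={a}
round 2:
  C via C→S: +{b}
  FIRST[S]={a,b}  FIRST[A]={b}  FIRST[B]={a,b}  FIRST[C]={a,b}
round 3: — fixpoint
  FIRST[S]={a,b}  FIRST[A]={b}  FIRST[B]={a,b}  FIRST[C]={a,b}

FIRST(C) = ["a", "b"]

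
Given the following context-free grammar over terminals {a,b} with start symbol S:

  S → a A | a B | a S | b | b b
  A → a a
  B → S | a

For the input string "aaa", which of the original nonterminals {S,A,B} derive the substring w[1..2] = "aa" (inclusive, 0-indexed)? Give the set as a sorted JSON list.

Convert to CNF:
  S -> T0 A | T0 B | T0 S | T1 T1 | b
  A -> T0 T0
  B -> T0 A | T0 B | T0 S | T1 T1 | a | b
  T0 -> a
  T1 -> b

CYK table (by increasing span) — only the sub-triangle for w[1..2]:
  T[1,1] 'a' = {B,T0}  orig:{B}
  T[2,2] 'a' = {B,T0}  orig:{B}
  T[1,2] 'aa' = {A,B,S}

Original NTs in T[1,2] deriving "aa": ["A", "B", "S"]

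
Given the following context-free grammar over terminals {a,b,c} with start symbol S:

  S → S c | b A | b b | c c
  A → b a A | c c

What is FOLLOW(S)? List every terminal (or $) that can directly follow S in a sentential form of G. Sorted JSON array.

Compute FIRST by fixpoint:
[1]
  A via A→b a A: +{b}
  A via A→c c: +{c}
  S via S→b A: +{b}
  S via S→c c: +{c}
  FIRST[S]={b,c}  FIRST[A]={b,c}
[2] — fixpoint
  FIRST[S]={b,c}  FIRST[A]={b,c}

Compute FOLLOW by fixpoint:
initialize: $ ∈ FOLLOW(S)
round 1:
  S→S c: FOLLOW(S) ⊇ FIRST(c) = {c}; new: +{c}
  S→b A: FOLLOW(A) ⊇ FOLLOW(S) ⊇ {$,c}; new: +{$,c}
  FOLLOW[S]={$,c}  FOLLOW[A]={$,c}
round 2: (stable)
  FOLLOW[S]={$,c}  FOLLOW[A]={$,c}

FOLLOW(S) = ["$", "c"]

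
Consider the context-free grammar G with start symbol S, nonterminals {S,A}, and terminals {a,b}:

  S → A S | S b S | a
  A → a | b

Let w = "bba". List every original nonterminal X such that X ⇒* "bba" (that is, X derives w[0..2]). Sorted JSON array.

CNF form of G:
  S -> A S | S X1 | a
  A -> a | b
  T0 -> b
  X1 -> T0 S

CYK table (by increasing span), restricted to cells inside w[0..2]:
  T[0,0] 'b' = {A,T0}  orig:{A}
  T[1,1] 'b' = {A,T0}  orig:{A}
  T[2,2] 'a' = {A,S}
  T[0,1] 'bb' = ∅
  T[1,2] 'ba' = {S,X1}  orig:{S}
  T[0,2] 'bba' = {S,X1}  orig:{S}

Original NTs in T[0,2] deriving "bba": ["S"]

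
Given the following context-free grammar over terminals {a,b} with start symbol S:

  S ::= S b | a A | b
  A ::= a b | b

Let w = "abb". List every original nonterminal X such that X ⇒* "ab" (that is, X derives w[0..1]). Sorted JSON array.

Convert to CNF:
  S -> S T1 | T0 A | b
  A -> T0 T1 | b
  T0 -> a
  T1 -> b

CYK table (by increasing span), restricted to cells inside w[0..1]:
  [0..0]={T0}  "a"  orig:{}
  [1..1]={A,S,T1}  "b"  orig:{A,S}
  [0..1]={A,S}  "ab"

Original NTs in T[0,1] deriving "ab": ["A", "S"]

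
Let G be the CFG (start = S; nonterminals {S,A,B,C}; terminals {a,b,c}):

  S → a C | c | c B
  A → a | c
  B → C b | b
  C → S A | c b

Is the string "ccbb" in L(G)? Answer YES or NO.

CNF form of G:
  S -> T1 B | T2 C | c
  A -> a | c
  B -> C T0 | b
  C -> S A | T1 T0
  T0 -> b
  T1 -> c
  T2 -> a

CYK fill:
  T[0,0] 'c' = {A,S,T1}  orig:{A,S}
  T[1,1] 'c' = {A,S,T1}  orig:{A,S}
  T[2,2] 'b' = {B,T0}  orig:{B}
  T[3,3] 'b' = {B,T0}  orig:{B}
  T[0,1] 'cc' = {C}
  T[1,2] 'cb' = {C,S}
  T[2,3] 'bb' = ∅
  T[0,2] 'ccb' = {B}
  T[1,3] 'cbb' = {B}
  T[0,3] 'ccbb' = {S}

S ∈ T[0,3] ⇒ YES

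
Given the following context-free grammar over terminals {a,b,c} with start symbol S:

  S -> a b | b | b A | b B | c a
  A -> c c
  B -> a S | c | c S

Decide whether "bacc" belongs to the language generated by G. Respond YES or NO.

CNF form of G:
  S -> T0 T1 | T1 T2 | T2 A | T2 B | b
  A -> T0 T0
  B -> T0 S | T1 S | c
  T0 -> c
  T1 -> a
  T2 -> b

CYK table (by increasing span):
  [0..0]={S,T2}  "b"  orig:{S}
  [1..1]={T1}  "a"  orig:{}
  [2..2]={B,T0}  "c"  orig:{B}
  [3..3]={B,T0}  "c"  orig:{B}
  [0..1]=∅  "ba"
  [1..2]=∅  "ac"
  [2..3]={A}  "cc"
  [0..2]=∅  "bac"
  [1..3]=∅  "acc"
  [0..3]=∅  "bacc"

S ∉ T[0,3] ⇒ NO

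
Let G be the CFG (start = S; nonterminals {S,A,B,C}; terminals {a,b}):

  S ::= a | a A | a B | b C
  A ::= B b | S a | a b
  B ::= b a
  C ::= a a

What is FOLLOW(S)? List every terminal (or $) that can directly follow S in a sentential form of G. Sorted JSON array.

FIRST sets, iterate to fixpoint:
pass 1:
  A via A→a b: +{a}
  B via B→b a: +{b}
  C via C→a a: +{a}
  S via S→a: +{a}
  S via S→b C: +{b}
  FIRST(S)={a,b}  FIRST(A)={a}  FIRST(B)={b}  FIRST(C)={a}
pass 2:
  A via A→B b: +{b}
  FIRST(S)={a,b}  FIRST(A)={a,b}  FIRST(B)={b}  FIRST(C)={a}
pass 3: (stable)
  FIRST(S)={a,b}  FIRST(A)={a,b}  FIRST(B)={b}  FIRST(C)={a}

Compute FOLLOW by fixpoint:
seed FOLLOW(S) with $
round 1:
  A→B b: FOLLOW(B) ⊇ FIRST(b) = {b}; new: +{b}
  A→S a: FOLLOW(S) ⊇ FIRST(a) = {a}; new: +{a}
  S→a A: FOLLOW(A) ⊇ FOLLOW(S) ⊇ {$,a}; new: +{$,a}
  S→a B: FOLLOW(B) ⊇ FOLLOW(S) ⊇ {$,a}; new: +{$,a}
  S→b C: FOLLOW(C) ⊇ FOLLOW(S) ⊇ {$,a}; new: +{$,a}
  FOLLOW(S)={$,a}  FOLLOW(A)={$,a}  FOLLOW(B)={$,a,b}  FOLLOW(C)={$,a}
round 2: — fixpoint
  FOLLOW(S)={$,a}  FOLLOW(A)={$,a}  FOLLOW(B)={$,a,b}  FOLLOW(C)={$,a}

FOLLOW(S) = ["$", "a"]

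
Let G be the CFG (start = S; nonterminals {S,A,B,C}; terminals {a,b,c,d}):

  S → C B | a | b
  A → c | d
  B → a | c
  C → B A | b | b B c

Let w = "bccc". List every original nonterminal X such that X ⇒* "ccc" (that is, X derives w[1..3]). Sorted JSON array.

CNF form of G:
  S -> C B | a | b
  A -> c | d
  B -> a | c
  C -> B A | T0 X2 | b
  T0 -> b
  T1 -> c
  X2 -> B T1

CYK table (by increasing span) — only the sub-triangle for w[1..3]:
  cell(1,1) c: {A,B,T1}  orig:{A,B}
  cell(2,2) c: {A,B,T1}  orig:{A,B}
  cell(3,3) c: {A,B,T1}  orig:{A,B}
  cell(1,2) cc: {C,X2}  orig:{C}
  cell(2,3) cc: {C,X2}  orig:{C}
  cell(1,3) ccc: {S}

Original NTs in T[1,3] deriving "ccc": ["S"]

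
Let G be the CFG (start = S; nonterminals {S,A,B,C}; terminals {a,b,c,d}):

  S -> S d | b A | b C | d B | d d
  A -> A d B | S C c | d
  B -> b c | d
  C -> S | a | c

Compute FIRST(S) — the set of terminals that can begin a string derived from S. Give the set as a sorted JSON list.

FIRST sets, iterate to fixpoint:
[1]
  A via A→d: +{d}
  B via B→b c: +{b}
  B via B→d: +{d}
  C via C→a: +{a}
  C via C→c: +{c}
  S via S→b A: +{b}
  S via S→d B: +{d}
  FIRST(S)={b,d}  FIRST(A)={d}  FIRST(B)={b,d}  FIRST(C)={a,c}
[2]
  A via A→S C c: +{b}
  C via C→S: +{b,d}
  FIRST(S)={b,d}  FIRST(A)={b,d}  FIRST(B)={b,d}  FIRST(C)={a,b,c,d}
[3] done
  FIRST(S)={b,d}  FIRST(A)={b,d}  FIRST(B)={b,d}  FIRST(C)={a,b,c,d}

FIRST(S) = ["b", "d"]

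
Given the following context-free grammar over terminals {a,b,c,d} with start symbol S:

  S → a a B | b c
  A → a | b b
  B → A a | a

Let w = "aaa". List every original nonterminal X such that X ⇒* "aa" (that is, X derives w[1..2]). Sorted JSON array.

CNF form of G:
  S -> T0 T2 | T1 X3
  A -> T0 T0 | a
  B -> A T1 | a
  T0 -> b
  T1 -> a
  T2 -> c
  X3 -> T1 B

Fill CYK table bottom-up — only the sub-triangle for w[1..2]:
  T[1,1] 'a' = {A,B,T1}  orig:{A,B}
  T[2,2] 'a' = {A,B,T1}  orig:{A,B}
  T[1,2] 'aa' = {B,X3}  orig:{B}

Original NTs in T[1,2] deriving "aa": ["B"]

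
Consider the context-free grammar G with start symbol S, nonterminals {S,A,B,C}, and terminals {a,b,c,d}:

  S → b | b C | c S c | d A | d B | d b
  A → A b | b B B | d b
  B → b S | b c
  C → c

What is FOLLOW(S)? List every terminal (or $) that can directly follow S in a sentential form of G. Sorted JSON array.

FIRST sets, iterate to fixpoint:
[1]
  A via A→b B B: +{b}
  A via A→d b: +{d}
  B via B→b S: +{b}
  C via C→c: +{c}
  S via S→b: +{b}
  S via S→c S c: +{c}
  S via S→d A: +{d}
  FIRST(S)={b,c,d}  FIRST(A)={b,d}  FIRST(B)={b}  FIRST(C)={c}
[2] done
  FIRST(S)={b,c,d}  FIRST(A)={b,d}  FIRST(B)={b}  FIRST(C)={c}

Compute FOLLOW by fixpoint:
seed FOLLOW(S) with $
round 1:
  A→A b: FOLLOW(A) ⊇ FIRST(b) = {b}; new: +{b}
  A→b B B: FOLLOW(B) ⊇ FIRST(B) = {b}; new: +{b}
  B→b S: FOLLOW(S) ⊇ FOLLOW(B) ⊇ {b}; new: +{b}
  S→b C: FOLLOW(C) ⊇ FOLLOW(S) ⊇ {$,b}; new: +{$,b}
  S→c S c: FOLLOW(S) ⊇ FIRST(c) = {c}; new: +{c}
  S→d A: FOLLOW(A) ⊇ FOLLOW(S) ⊇ {$,b,c}; new: +{$,c}
  S→d B: FOLLOW(B) ⊇ FOLLOW(S) ⊇ {$,b,c}; new: +{$,c}
  S: {$,b,c}  A: {$,b,c}  B: {$,b,c}  C: {$,b}
round 2:
  S→b C: FOLLOW(C) ⊇ FOLLOW(S) ⊇ {$,b,c}; new: +{c}
  S: {$,b,c}  A: {$,b,c}  B: {$,b,c}  C: {$,b,c}
round 3: done
  S: {$,b,c}  A: {$,b,c}  B: {$,b,c}  C: {$,b,c}

FOLLOW(S) = ["$", "b", "c"]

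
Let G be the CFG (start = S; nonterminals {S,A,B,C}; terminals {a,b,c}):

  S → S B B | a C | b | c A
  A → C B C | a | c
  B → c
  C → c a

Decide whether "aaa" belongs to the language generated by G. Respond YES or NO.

Convert to CNF:
  S -> S X3 | T0 A | T1 C | b
  A -> C X2 | a | c
  B -> c
  C -> T0 T1
  T0 -> c
  T1 -> a
  X2 -> B C
  X3 -> B B

CYK fill:
  T[0,0] 'a' = {A,T1}  orig:{A}
  T[1,1] 'a' = {A,T1}  orig:{A}
  T[2,2] 'a' = {A,T1}  orig:{A}
  T[0,1] 'aa' = ∅
  T[1,2] 'aa' = ∅
  T[0,2] 'aaa' = ∅

S ∉ T[0,2] ⇒ NO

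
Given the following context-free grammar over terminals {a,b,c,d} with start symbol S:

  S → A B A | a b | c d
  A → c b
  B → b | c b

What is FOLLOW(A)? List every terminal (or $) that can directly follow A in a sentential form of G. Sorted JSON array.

FIRST iteration:
iter 1:
  A via A→c b: +{c}
  B via B→b: +{b}
  B via B→c b: +{c}
  S via S→A B A: +{c}
  S via S→a b: +{a}
  S: {a,c}  A: {c}  B: {b,c}
iter 2: done
  S: {a,c}  A: {c}  B: {b,c}

FOLLOW sets:
initialize: $ ∈ FOLLOW(S)
iter 1:
  S→A B A: FOLLOW(A) ⊇ FIRST(B) = {b,c}; new: +{b,c}
  S→A B A: FOLLOW(B) ⊇ FIRST(A) = {c}; new: +{c}
  S→A B A: FOLLOW(A) ⊇ FOLLOW(S) ⊇ {$}; new: +{$}
  FOLLOW[S]={$}  FOLLOW[A]={$,b,c}  FOLLOW[B]={c}
iter 2: (no change)
  FOLLOW[S]={$}  FOLLOW[A]={$,b,c}  FOLLOW[B]={c}

FOLLOW(A) = ["$", "b", "c"]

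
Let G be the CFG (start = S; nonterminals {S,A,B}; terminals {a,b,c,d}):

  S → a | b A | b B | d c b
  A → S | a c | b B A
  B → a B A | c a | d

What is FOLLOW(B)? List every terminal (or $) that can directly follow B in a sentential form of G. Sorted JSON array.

FIRST iteration:
pass 1:
  A via A→a c: +{a}
  A via A→b B A: +{b}
  B via B→a B A: +{a}
  B via B→c a: +{c}
  B via B→d: +{d}
  S via S→a: +{a}
  S via S→b A: +{b}
  S via S→d c b: +{d}
  FIRST[S]={a,b,d}  FIRST[A]={a,b}  FIRST[B]={a,c,d}
pass 2:
  A via A→S: +{d}
  FIRST[S]={a,b,d}  FIRST[A]={a,b,d}  FIRST[B]={a,c,d}
pass 3: done
  FIRST[S]={a,b,d}  FIRST[A]={a,b,d}  FIRST[B]={a,c,d}

FOLLOW iteration:
initialize: $ ∈ FOLLOW(S)
[1]
  A→b B A: FOLLOW(B) ⊇ FIRST(A) = {a,b,d}; new: +{a,b,d}
  B→a B A: FOLLOW(A) ⊇ FOLLOW(B) ⊇ {a,b,d}; new: +{a,b,d}
  S→b A: FOLLOW(A) ⊇ FOLLOW(S) ⊇ {$}; new: +{$}
  S→b B: FOLLOW(B) ⊇ FOLLOW(S) ⊇ {$}; new: +{$}
  FOLLOW[S]={$}  FOLLOW[A]={$,a,b,d}  FOLLOW[B]={$,a,b,d}
[2]
  A→S: FOLLOW(S) ⊇ FOLLOW(A) ⊇ {$,a,b,d}; new: +{a,b,d}
  FOLLOW[S]={$,a,b,d}  FOLLOW[A]={$,a,b,d}  FOLLOW[B]={$,a,b,d}
[3] done
  FOLLOW[S]={$,a,b,d}  FOLLOW[A]={$,a,b,d}  FOLLOW[B]={$,a,b,d}

FOLLOW(B) = ["$", "a", "b", "d"]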